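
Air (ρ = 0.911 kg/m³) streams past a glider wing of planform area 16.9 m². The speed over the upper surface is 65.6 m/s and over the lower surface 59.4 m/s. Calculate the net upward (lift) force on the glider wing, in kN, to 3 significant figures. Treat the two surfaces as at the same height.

With equal heights on the two surfaces, Bernoulli gives P_lower − P_upper = ½ρ(v_upper² − v_lower²).
ΔP = ½·0.911·(65.6² − 59.4²) = 353 Pa.
Lift = ΔP · A = 353 × 16.9 = 5970 N.

5.97 kN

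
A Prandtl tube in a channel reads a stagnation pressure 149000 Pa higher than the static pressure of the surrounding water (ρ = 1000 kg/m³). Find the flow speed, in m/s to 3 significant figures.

v ≈ 17.3 m/s

At the stagnation point the flow is brought to rest, so Bernoulli gives P_stag − P_static = ½ρv².
v = √(2ΔP/ρ) = √(2·149000/1000) = 17.3 m/s.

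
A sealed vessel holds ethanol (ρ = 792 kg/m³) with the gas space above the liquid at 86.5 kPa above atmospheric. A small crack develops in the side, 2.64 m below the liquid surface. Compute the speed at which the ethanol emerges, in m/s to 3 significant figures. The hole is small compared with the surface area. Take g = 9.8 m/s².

v ≈ 16.4 m/s

Take point 1 at the surface (v₁ ≈ 0) and point 2 at the hole (at atmospheric pressure). Bernoulli: P₁ + ρg h = P_atm + ½ρv₂².
With P₁ − P_atm = 86500 Pa, v₂ = √(2gh + 2ΔP/ρ) = √(2·9.8·2.64 + 2·86500/792) = 16.4 m/s.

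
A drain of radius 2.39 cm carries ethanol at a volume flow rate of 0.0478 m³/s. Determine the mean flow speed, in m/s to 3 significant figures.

v = 26.6 m/s

Q = 0.0478 m³/s = 0.0478 m³/s.
v = Q/A = 0.0478 / 0.00179 = 26.6 m/s.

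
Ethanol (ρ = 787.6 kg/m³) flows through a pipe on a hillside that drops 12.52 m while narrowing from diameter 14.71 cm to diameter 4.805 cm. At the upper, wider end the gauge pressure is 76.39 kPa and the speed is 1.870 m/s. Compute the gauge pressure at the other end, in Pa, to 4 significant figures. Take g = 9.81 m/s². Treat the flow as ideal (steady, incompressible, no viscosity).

Mass conservation (A₁v₁ = A₂v₂) gives v₂ = 1.870 × 169.9/18.13 = 17.53 m/s.
Applying Bernoulli between the two ends and solving for P₂: P₂ = P₁ + ½ρ(v₁² − v₂²) − ρgΔh.
P₂ = 76390 + ½·787.6·(1.870² − 17.53²) − 787.6·9.81·(−12.52) = 76390 + (-119600) − (-96730) = 53540 Pa.

P₂ = 53540 Pa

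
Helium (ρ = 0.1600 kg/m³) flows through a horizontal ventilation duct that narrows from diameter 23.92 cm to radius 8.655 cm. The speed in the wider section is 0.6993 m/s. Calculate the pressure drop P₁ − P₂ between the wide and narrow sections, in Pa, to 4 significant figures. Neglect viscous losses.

ΔP ≈ 0.1035 Pa

The volume flow rate is constant, so v₂ = (A₁/A₂)v₁ = (449.4/235.3)·0.6993 = 1.335 m/s.
Along the horizontal streamline, P + ½ρv² is constant.
P₁ − P₂ = ½·0.1600·(1.335² − 0.6993²) = ½·0.1600·1.294 = 0.1035 Pa.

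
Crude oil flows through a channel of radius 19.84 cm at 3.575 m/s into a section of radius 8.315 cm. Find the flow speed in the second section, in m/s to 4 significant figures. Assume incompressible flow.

The volume flow rate is constant, so v₂ = (A₁/A₂)v₁ = (1237/217.2)·3.575 = 20.35 m/s.

v₂ ≈ 20.35 m/s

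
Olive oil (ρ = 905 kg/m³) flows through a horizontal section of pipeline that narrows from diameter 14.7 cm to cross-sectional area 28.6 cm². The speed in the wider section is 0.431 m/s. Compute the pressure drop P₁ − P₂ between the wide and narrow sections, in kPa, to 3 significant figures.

By continuity, v₂ = v₁·A₁/A₂ = 0.431·(170/28.6) = 2.56 m/s.
The pipe is horizontal, so Bernoulli reduces to P₁ + ½ρv₁² = P₂ + ½ρv₂².
P₁ − P₂ = ½·905·(2.56² − 0.431²) = ½·905·6.36 = 2880 Pa.

ΔP ≈ 2.88 kPa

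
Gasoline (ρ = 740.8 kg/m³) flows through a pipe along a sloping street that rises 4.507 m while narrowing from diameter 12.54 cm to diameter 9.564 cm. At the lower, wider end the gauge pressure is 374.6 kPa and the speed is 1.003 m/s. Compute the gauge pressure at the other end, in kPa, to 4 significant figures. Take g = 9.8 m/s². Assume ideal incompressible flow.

P₂ ≈ 341.2 kPa

The volume flow rate is constant, so v₂ = (A₁/A₂)v₁ = (123.5/71.84)·1.003 = 1.724 m/s.
Applying Bernoulli between the two ends and solving for P₂: P₂ = P₁ + ½ρ(v₁² − v₂²) − ρgΔh.
P₂ = 374600 + ½·740.8·(1.003² − 1.724²) − 740.8·9.8·(+4.507) = 374600 + (-728.7) − (32720) = 341200 Pa.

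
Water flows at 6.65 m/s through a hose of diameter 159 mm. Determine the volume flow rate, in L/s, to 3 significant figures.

Q = A·v = 0.0199 m² × 6.65 m/s = 0.132 m³/s.
Converting: 0.132 m³/s × 1000 = 132 L/s.

Q ≈ 132 L/s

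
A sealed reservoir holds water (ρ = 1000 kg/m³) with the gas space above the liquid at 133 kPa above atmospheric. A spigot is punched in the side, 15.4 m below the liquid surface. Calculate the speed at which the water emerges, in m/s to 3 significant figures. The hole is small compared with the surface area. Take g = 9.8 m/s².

Take point 1 at the surface (v₁ ≈ 0) and point 2 at the hole (at atmospheric pressure). Bernoulli: P₁ + ρg h = P_atm + ½ρv₂².
With P₁ − P_atm = 133000 Pa, v₂ = √(2gh + 2ΔP/ρ) = √(2·9.8·15.4 + 2·133000/1000) = 23.8 m/s.

23.8 m/s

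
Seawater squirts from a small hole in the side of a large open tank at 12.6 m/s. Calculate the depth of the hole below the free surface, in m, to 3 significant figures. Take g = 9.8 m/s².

h ≈ 8.10 m

For a small hole in a large open tank, ½v² = gh, giving h = v²/(2g).
h = 12.6²/(2·9.8) = 159/19.60 = 8.10 m.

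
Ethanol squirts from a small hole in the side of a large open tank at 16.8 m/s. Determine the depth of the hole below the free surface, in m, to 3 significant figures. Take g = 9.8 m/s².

h = 14.4 m

Inverting v = √(2gh) gives h = v² / 2g.
h = 16.8²/(2·9.8) = 282/19.60 = 14.4 m.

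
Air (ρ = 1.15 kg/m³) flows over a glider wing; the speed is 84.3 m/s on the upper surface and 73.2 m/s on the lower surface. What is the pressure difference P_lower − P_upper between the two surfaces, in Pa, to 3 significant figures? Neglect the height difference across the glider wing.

Bernoulli (same height): P_lower − P_upper = ½ρ(v_upper² − v_lower²).
ΔP = ½·1.15·(84.3² − 73.2²) = 1010 Pa.

ΔP ≈ 1010 Pa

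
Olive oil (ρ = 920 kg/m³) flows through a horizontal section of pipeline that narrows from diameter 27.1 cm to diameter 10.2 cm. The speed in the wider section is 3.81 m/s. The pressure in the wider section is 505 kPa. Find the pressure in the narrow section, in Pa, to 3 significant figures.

Mass conservation (A₁v₁ = A₂v₂) gives v₂ = 3.81 × 577/81.7 = 26.9 m/s.
Bernoulli (h₁ = h₂): P₁ − P₂ = ½ρ(v₂² − v₁²).
P₂ = P₁ − ½ρ(v₂² − v₁²) = 505000 − ½·920·(26.9² − 3.81²) = 505000 − 326000 = 179000 Pa.

P₂ = 179000 Pa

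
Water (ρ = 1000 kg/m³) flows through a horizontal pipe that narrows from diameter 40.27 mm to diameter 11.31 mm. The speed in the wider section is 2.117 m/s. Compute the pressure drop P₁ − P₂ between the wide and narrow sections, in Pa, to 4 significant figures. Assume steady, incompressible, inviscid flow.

The volume flow rate is constant, so v₂ = (A₁/A₂)v₁ = (12.74/1.005)·2.117 = 26.84 m/s.
With no height change, Bernoulli's equation is P₁ + ½ρv₁² = P₂ + ½ρv₂².
P₁ − P₂ = ½·1000·(26.84² − 2.117²) = ½·1000·715.8 = 357900 Pa.

ΔP ≈ 357900 Pa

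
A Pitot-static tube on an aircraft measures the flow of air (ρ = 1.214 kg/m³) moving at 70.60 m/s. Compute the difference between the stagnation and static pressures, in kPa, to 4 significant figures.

At the stagnation point the flow is brought to rest, so Bernoulli gives P_stag − P_static = ½ρv².
ΔP = ½·1.214·70.60² = 3026 Pa.

ΔP ≈ 3.026 kPa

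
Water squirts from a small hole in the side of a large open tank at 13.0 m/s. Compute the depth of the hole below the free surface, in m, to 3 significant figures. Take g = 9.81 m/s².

Inverting v = √(2gh) gives h = v² / 2g.
h = 13.0²/(2·9.81) = 169/19.62 = 8.61 m.

8.61 m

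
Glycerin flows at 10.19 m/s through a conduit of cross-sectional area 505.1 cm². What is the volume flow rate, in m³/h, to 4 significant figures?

Q ≈ 1853 m³/h

Q = A·v = 0.05051 m² × 10.19 m/s = 0.5147 m³/s.
Converting: 0.5147 m³/s × 3600 = 1853 m³/h.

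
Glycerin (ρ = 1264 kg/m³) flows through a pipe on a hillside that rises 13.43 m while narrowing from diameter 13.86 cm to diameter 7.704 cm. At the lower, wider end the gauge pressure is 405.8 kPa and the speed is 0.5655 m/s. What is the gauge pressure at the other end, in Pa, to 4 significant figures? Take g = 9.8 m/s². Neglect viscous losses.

P₂ = 237500 Pa

By continuity, v₂ = v₁·A₁/A₂ = 0.5655·(150.9/46.61) = 1.830 m/s.
Bernoulli: P₁ + ½ρv₁² + ρg h₁ = P₂ + ½ρv₂² + ρg h₂, so P₂ = P₁ + ½ρ(v₁² − v₂²) − ρg(h₂ − h₁).
P₂ = 405800 + ½·1264·(0.5655² − 1.830²) − 1264·9.8·(+13.43) = 405800 + (-1915) − (166400) = 237500 Pa.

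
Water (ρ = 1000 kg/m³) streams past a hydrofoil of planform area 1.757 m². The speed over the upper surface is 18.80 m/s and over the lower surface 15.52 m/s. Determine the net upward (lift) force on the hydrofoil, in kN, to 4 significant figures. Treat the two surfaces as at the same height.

98.89 kN

The faster flow above has the lower pressure; Bernoulli (same height) gives ΔP = ½ρ(v_up² − v_low²).
ΔP = ½·1000·(18.80² − 15.52²) = 56280 Pa.
Lift = ΔP · A = 56280 × 1.757 = 98890 N.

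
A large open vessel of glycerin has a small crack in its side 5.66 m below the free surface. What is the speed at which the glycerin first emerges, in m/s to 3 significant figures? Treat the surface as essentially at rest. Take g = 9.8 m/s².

v ≈ 10.5 m/s

With the surface at rest and both surface and jet at atmospheric pressure, Bernoulli gives ρg h = ½ρv², so v = √(2gh) = √(2·9.8·5.66) = 10.5 m/s.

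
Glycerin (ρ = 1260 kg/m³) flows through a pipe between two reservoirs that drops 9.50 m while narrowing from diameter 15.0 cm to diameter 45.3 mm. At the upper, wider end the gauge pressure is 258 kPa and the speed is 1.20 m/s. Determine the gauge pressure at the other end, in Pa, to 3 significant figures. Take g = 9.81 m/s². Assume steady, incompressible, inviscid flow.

P₂ = 267000 Pa

The volume flow rate is constant, so v₂ = (A₁/A₂)v₁ = (177/16.1)·1.20 = 13.2 m/s.
Bernoulli: P₁ + ½ρv₁² + ρg h₁ = P₂ + ½ρv₂² + ρg h₂, so P₂ = P₁ + ½ρ(v₁² − v₂²) − ρg(h₂ − h₁).
P₂ = 258000 + ½·1260·(1.20² − 13.2²) − 1260·9.81·(−9.50) = 258000 + (-108000) − (-117000) = 267000 Pa.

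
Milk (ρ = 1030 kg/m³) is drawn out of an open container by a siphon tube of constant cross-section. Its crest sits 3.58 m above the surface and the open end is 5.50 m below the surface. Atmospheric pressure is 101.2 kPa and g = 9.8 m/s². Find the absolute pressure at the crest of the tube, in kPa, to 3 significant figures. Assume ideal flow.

P_top = 9.55 kPa

The outlet speed comes from Torricelli: v = √(2g·5.50) = 10.4 m/s.
Continuity keeps v the same throughout the tube; from surface to crest, P_atm + 0 = P_top + ½ρv² + ρg·h_top.
P_top = 101200 − ½·1030·10.4² − 1030·9.8·3.58 = 9550 Pa.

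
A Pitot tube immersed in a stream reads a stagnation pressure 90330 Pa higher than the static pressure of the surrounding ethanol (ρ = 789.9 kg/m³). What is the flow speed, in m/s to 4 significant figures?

v ≈ 15.12 m/s

Bernoulli between the free stream and the stagnation point: ½ρv² = P_stag − P_static.
v = √(2ΔP/ρ) = √(2·90330/789.9) = 15.12 m/s.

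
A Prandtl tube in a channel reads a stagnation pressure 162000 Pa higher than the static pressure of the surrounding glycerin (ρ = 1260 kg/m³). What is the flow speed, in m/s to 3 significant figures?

16.0 m/s

The dynamic pressure equals the rise in static pressure at the stagnation point: ΔP = ½ρv².
v = √(2ΔP/ρ) = √(2·162000/1260) = 16.0 m/s.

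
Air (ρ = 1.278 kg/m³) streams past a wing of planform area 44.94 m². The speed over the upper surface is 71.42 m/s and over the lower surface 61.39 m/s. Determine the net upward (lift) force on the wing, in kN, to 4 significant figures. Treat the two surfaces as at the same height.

The faster flow above has the lower pressure; Bernoulli (same height) gives ΔP = ½ρ(v_up² − v_low²).
ΔP = ½·1.278·(71.42² − 61.39²) = 851.2 Pa.
Lift = ΔP · A = 851.2 × 44.94 = 38250 N.

F ≈ 38.25 kN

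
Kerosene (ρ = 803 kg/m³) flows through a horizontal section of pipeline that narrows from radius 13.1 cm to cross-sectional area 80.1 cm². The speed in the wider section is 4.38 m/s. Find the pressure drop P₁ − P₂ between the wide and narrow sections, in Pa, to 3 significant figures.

341000 Pa

By continuity, v₂ = v₁·A₁/A₂ = 4.38·(539/80.1) = 29.5 m/s.
The pipe is horizontal, so Bernoulli reduces to P₁ + ½ρv₁² = P₂ + ½ρv₂².
P₁ − P₂ = ½·803·(29.5² − 4.38²) = ½·803·850 = 341000 Pa.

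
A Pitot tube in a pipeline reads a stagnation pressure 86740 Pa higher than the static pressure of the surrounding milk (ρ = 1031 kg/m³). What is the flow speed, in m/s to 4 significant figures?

Bernoulli between the free stream and the stagnation point: ½ρv² = P_stag − P_static.
v = √(2ΔP/ρ) = √(2·86740/1031) = 12.97 m/s.

v ≈ 12.97 m/s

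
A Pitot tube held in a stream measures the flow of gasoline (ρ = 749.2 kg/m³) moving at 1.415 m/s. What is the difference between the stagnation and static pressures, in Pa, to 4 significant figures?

ΔP ≈ 750.0 Pa

Bernoulli between the free stream and the stagnation point: ½ρv² = P_stag − P_static.
ΔP = ½·749.2·1.415² = 750.0 Pa.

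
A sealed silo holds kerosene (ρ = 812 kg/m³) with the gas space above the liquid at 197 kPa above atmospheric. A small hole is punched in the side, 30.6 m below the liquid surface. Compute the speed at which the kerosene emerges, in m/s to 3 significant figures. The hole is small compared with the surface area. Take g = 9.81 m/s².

v ≈ 32.9 m/s

Take point 1 at the surface (v₁ ≈ 0) and point 2 at the hole (at atmospheric pressure). Bernoulli: P₁ + ρg h = P_atm + ½ρv₂².
With P₁ − P_atm = 197000 Pa, v₂ = √(2gh + 2ΔP/ρ) = √(2·9.81·30.6 + 2·197000/812) = 32.9 m/s.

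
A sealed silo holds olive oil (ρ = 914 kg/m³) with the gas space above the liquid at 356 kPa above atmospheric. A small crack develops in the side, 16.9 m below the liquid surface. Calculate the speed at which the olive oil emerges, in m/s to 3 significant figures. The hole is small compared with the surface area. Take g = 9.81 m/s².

Take point 1 at the surface (v₁ ≈ 0) and point 2 at the hole (at atmospheric pressure). Bernoulli: P₁ + ρg h = P_atm + ½ρv₂².
With P₁ − P_atm = 356000 Pa, v₂ = √(2gh + 2ΔP/ρ) = √(2·9.81·16.9 + 2·356000/914) = 33.3 m/s.

33.3 m/s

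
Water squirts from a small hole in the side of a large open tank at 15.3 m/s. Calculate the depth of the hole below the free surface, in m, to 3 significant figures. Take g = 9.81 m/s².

11.9 m

Torricelli: v = √(2gh), so h = v²/(2g).
h = 15.3²/(2·9.81) = 234/19.62 = 11.9 m.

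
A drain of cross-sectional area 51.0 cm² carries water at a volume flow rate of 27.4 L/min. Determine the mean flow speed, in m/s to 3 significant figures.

Q = 27.4 L/min = 0.000457 m³/s.
v = Q/A = 0.000457 / 0.00510 = 0.0895 m/s.

0.0895 m/s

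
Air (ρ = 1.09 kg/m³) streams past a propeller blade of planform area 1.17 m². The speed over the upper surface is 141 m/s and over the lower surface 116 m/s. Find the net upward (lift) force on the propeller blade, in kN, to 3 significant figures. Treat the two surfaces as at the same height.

From P + ½ρv² = const at equal height, P_low − P_up = ½ρ(v_up² − v_low²).
ΔP = ½·1.09·(141² − 116²) = 3500 Pa.
Lift = ΔP · A = 3500 × 1.17 = 4100 N.

4.10 kN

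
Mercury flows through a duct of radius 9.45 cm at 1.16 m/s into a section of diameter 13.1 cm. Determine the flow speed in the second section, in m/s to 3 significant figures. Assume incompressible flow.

Mass conservation (A₁v₁ = A₂v₂) gives v₂ = 1.16 × 281/135 = 2.41 m/s.

v₂ ≈ 2.41 m/s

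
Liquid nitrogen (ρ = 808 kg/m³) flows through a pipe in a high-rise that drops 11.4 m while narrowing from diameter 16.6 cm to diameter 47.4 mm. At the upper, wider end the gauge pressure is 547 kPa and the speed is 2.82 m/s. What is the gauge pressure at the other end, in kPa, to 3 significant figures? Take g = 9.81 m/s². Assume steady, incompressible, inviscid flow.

P₂ ≈ 157 kPa

By continuity, v₂ = v₁·A₁/A₂ = 2.82·(216/17.6) = 34.6 m/s.
Energy conservation along the streamline gives P₂ = P₁ − ½ρ(v₂² − v₁²) − ρg(h₂ − h₁).
P₂ = 547000 + ½·808·(2.82² − 34.6²) − 808·9.81·(−11.4) = 547000 + (-480000) − (-90400) = 157000 Pa.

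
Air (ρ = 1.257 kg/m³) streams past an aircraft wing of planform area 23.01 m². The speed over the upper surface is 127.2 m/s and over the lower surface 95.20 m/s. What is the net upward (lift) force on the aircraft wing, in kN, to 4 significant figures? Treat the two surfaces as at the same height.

F = 102.9 kN

With equal heights on the two surfaces, Bernoulli gives P_lower − P_upper = ½ρ(v_upper² − v_lower²).
ΔP = ½·1.257·(127.2² − 95.20²) = 4473 Pa.
Lift = ΔP · A = 4473 × 23.01 = 102900 N.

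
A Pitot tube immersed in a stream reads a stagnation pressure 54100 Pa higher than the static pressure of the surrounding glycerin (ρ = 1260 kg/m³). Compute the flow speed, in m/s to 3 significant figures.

Bernoulli between the free stream and the stagnation point: ½ρv² = P_stag − P_static.
v = √(2ΔP/ρ) = √(2·54100/1260) = 9.27 m/s.

v ≈ 9.27 m/s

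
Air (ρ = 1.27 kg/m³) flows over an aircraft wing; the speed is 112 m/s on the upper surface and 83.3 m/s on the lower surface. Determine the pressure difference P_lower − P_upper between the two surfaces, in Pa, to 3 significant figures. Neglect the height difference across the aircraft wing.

3560 Pa

Bernoulli (same height): P_lower − P_upper = ½ρ(v_upper² − v_lower²).
ΔP = ½·1.27·(112² − 83.3²) = 3560 Pa.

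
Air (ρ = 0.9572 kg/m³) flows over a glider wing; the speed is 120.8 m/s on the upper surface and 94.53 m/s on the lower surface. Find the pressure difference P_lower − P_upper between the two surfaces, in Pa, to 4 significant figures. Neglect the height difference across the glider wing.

ΔP ≈ 2707 Pa

Bernoulli (same height): P_lower − P_upper = ½ρ(v_upper² − v_lower²).
ΔP = ½·0.9572·(120.8² − 94.53²) = 2707 Pa.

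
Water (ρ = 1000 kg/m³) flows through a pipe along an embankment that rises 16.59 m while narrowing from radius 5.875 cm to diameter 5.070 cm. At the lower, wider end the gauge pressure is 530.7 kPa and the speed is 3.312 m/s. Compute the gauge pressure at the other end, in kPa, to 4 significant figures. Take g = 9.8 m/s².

P₂ ≈ 215.4 kPa

Mass conservation (A₁v₁ = A₂v₂) gives v₂ = 3.312 × 108.4/20.19 = 17.79 m/s.
Applying Bernoulli between the two ends and solving for P₂: P₂ = P₁ + ½ρ(v₁² − v₂²) − ρgΔh.
P₂ = 530700 + ½·1000·(3.312² − 17.79²) − 1000·9.8·(+16.59) = 530700 + (-152700) − (162600) = 215400 Pa.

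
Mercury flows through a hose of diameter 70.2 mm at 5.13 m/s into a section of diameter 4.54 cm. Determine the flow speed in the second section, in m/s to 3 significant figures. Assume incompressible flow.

12.3 m/s

Continuity gives A₁v₁ = A₂v₂, so v₂ = (38.7 cm²)/(16.2 cm²) × 5.13 m/s = 12.3 m/s.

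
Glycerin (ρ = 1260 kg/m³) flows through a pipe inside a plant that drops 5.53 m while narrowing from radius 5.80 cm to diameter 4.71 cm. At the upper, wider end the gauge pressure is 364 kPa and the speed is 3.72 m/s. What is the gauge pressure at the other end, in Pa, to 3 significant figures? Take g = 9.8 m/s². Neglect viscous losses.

Mass conservation (A₁v₁ = A₂v₂) gives v₂ = 3.72 × 106/17.4 = 22.6 m/s.
Energy conservation along the streamline gives P₂ = P₁ − ½ρ(v₂² − v₁²) − ρg(h₂ − h₁).
P₂ = 364000 + ½·1260·(3.72² − 22.6²) − 1260·9.8·(−5.53) = 364000 + (-312000) − (-68300) = 120000 Pa.

P₂ ≈ 120000 Pa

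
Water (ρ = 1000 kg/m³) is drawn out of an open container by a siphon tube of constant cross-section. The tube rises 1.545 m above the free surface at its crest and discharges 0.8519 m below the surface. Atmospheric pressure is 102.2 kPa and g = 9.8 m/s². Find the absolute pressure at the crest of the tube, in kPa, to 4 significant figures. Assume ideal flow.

The outlet speed comes from Torricelli: v = √(2g·0.8519) = 4.086 m/s.
Continuity keeps v the same throughout the tube; from surface to crest, P_atm + 0 = P_top + ½ρv² + ρg·h_top.
P_top = 102200 − ½·1000·4.086² − 1000·9.8·1.545 = 78710 Pa.

78.71 kPa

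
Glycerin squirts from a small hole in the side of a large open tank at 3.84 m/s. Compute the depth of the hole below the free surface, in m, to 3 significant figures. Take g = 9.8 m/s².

For a small hole in a large open tank, ½v² = gh, giving h = v²/(2g).
h = 3.84²/(2·9.8) = 14.7/19.60 = 0.752 m.

0.752 m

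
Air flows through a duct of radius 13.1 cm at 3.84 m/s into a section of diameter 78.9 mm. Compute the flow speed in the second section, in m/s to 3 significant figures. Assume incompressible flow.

By continuity, v₂ = v₁·A₁/A₂ = 3.84·(539/48.9) = 42.3 m/s.

v₂ ≈ 42.3 m/s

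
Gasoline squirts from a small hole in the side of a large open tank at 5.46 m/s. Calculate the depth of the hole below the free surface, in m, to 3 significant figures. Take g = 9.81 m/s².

For a small hole in a large open tank, ½v² = gh, giving h = v²/(2g).
h = 5.46²/(2·9.81) = 29.8/19.62 = 1.52 m.

h ≈ 1.52 m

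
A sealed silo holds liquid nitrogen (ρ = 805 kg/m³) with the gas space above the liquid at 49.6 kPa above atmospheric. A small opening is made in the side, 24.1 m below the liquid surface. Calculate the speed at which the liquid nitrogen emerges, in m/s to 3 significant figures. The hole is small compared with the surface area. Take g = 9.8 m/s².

Take point 1 at the surface (v₁ ≈ 0) and point 2 at the hole (at atmospheric pressure). Bernoulli: P₁ + ρg h = P_atm + ½ρv₂².
With P₁ − P_atm = 49600 Pa, v₂ = √(2gh + 2ΔP/ρ) = √(2·9.8·24.1 + 2·49600/805) = 24.4 m/s.

24.4 m/s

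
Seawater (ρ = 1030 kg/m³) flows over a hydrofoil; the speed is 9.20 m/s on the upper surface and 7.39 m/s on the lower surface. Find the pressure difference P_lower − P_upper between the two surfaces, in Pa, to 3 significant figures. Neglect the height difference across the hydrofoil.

Bernoulli (same height): P_lower − P_upper = ½ρ(v_upper² − v_lower²).
ΔP = ½·1030·(9.20² − 7.39²) = 15500 Pa.

ΔP ≈ 15500 Pa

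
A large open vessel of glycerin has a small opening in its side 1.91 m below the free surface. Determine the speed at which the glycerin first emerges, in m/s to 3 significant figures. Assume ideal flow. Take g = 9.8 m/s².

v ≈ 6.12 m/s

Torricelli's result v = √(2gh) gives v = √(2·9.8·1.91) = 6.12 m/s.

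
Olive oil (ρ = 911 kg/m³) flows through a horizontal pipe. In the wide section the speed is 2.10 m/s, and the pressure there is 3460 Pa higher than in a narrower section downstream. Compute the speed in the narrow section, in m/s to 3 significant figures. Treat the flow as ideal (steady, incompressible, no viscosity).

3.46 m/s

Horizontal Bernoulli: P₁ + ½ρv₁² = P₂ + ½ρv₂², so v₂² = v₁² + 2(P₁ − P₂)/ρ.
v₂ = √(2.10² + 2·3460/911) = √(4.41 + 7.60) = 3.46 m/s.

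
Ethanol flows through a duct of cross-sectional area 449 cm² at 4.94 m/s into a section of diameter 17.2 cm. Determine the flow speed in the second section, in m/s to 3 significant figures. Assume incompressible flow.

9.55 m/s

By continuity, v₂ = v₁·A₁/A₂ = 4.94·(449/232) = 9.55 m/s.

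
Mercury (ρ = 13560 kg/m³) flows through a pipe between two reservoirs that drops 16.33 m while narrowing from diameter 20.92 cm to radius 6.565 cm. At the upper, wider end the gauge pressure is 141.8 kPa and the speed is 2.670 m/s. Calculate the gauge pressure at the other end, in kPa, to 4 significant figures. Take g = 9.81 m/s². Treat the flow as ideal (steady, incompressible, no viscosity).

2051 kPa

Mass conservation (A₁v₁ = A₂v₂) gives v₂ = 2.670 × 343.7/135.4 = 6.778 m/s.
Bernoulli: P₁ + ½ρv₁² + ρg h₁ = P₂ + ½ρv₂² + ρg h₂, so P₂ = P₁ + ½ρ(v₁² − v₂²) − ρg(h₂ − h₁).
P₂ = 141800 + ½·13560·(2.670² − 6.778²) − 13560·9.81·(−16.33) = 141800 + (-263200) − (-2172000) = 2051000 Pa.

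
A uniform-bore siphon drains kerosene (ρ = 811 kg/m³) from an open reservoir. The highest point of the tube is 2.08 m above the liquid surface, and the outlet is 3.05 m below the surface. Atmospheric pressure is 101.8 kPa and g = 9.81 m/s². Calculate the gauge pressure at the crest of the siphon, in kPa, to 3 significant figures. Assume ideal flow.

P_gauge ≈ -40.8 kPa

The outlet speed comes from Torricelli: v = √(2g·3.05) = 7.74 m/s.
With constant cross-section the crest speed equals v; applying Bernoulli from the surface up to the crest, P_top = P_atm − ½ρv² − ρg·h_top.
P_top = 101800 − ½·811·7.74² − 811·9.81·2.08 = 61000 Pa. So P_gauge = P_top − P_atm = -40800 Pa.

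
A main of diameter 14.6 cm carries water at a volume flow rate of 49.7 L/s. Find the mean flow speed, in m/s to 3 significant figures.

2.97 m/s

Q = 49.7 L/s = 0.0497 m³/s.
v = Q/A = 0.0497 / 0.0167 = 2.97 m/s.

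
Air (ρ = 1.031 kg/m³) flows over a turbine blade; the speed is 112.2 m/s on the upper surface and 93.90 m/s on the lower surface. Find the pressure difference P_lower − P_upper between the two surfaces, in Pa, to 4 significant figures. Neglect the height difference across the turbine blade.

ΔP ≈ 1944 Pa

Bernoulli (same height): P_lower − P_upper = ½ρ(v_upper² − v_lower²).
ΔP = ½·1.031·(112.2² − 93.90²) = 1944 Pa.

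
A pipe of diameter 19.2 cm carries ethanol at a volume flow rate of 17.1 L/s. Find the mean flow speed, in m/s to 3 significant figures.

Q = 17.1 L/s = 0.0171 m³/s.
v = Q/A = 0.0171 / 0.0290 = 0.591 m/s.

0.591 m/s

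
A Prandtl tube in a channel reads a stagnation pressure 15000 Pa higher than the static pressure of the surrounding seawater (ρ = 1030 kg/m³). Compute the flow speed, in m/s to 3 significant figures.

The dynamic pressure equals the rise in static pressure at the stagnation point: ΔP = ½ρv².
v = √(2ΔP/ρ) = √(2·15000/1030) = 5.40 m/s.

v ≈ 5.40 m/s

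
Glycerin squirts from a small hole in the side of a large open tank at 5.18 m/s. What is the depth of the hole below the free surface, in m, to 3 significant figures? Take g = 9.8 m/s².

For a small hole in a large open tank, ½v² = gh, giving h = v²/(2g).
h = 5.18²/(2·9.8) = 26.8/19.60 = 1.37 m.

h ≈ 1.37 m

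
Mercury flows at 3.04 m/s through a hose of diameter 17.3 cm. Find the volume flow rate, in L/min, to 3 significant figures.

Q ≈ 4290 L/min

Q = A·v = 0.0235 m² × 3.04 m/s = 0.0715 m³/s.
Converting: 0.0715 m³/s × 60000 = 4290 L/min.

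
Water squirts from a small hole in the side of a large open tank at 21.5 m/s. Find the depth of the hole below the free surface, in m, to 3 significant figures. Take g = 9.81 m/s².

Inverting v = √(2gh) gives h = v² / 2g.
h = 21.5²/(2·9.81) = 462/19.62 = 23.6 m.

h ≈ 23.6 m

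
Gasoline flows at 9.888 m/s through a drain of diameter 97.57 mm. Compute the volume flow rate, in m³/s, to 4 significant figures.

0.07393 m³/s

Q = A·v = 0.007477 m² × 9.888 m/s = 0.07393 m³/s.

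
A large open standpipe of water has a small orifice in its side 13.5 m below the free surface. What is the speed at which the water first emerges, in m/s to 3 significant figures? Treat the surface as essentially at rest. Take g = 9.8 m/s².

v = 16.3 m/s

Bernoulli from surface to hole (P equal, v_surface ≈ 0): v = √(2gh) = √(2×9.8×13.5) = 16.3 m/s.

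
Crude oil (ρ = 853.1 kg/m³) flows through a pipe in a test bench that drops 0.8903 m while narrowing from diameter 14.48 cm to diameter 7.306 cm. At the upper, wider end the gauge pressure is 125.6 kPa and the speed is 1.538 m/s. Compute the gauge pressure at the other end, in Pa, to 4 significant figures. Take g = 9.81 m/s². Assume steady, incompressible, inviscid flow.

Mass conservation (A₁v₁ = A₂v₂) gives v₂ = 1.538 × 164.7/41.92 = 6.041 m/s.
Applying Bernoulli between the two ends and solving for P₂: P₂ = P₁ + ½ρ(v₁² − v₂²) − ρgΔh.
P₂ = 125600 + ½·853.1·(1.538² − 6.041²) − 853.1·9.81·(−0.8903) = 125600 + (-14560) − (-7451) = 118500 Pa.

P₂ ≈ 118500 Pa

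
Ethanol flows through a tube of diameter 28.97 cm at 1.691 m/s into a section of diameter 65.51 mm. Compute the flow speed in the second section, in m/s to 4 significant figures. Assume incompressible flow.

v₂ ≈ 33.07 m/s

By continuity, v₂ = v₁·A₁/A₂ = 1.691·(659.2/33.71) = 33.07 m/s.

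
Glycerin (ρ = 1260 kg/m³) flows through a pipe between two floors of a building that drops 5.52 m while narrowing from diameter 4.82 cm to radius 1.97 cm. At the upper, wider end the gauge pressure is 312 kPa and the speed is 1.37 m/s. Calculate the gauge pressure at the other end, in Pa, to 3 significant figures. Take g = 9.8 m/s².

Mass conservation (A₁v₁ = A₂v₂) gives v₂ = 1.37 × 18.2/12.2 = 2.05 m/s.
Energy conservation along the streamline gives P₂ = P₁ − ½ρ(v₂² − v₁²) − ρg(h₂ − h₁).
P₂ = 312000 + ½·1260·(1.37² − 2.05²) − 1260·9.8·(−5.52) = 312000 + (-1470) − (-68200) = 379000 Pa.

P₂ = 379000 Pa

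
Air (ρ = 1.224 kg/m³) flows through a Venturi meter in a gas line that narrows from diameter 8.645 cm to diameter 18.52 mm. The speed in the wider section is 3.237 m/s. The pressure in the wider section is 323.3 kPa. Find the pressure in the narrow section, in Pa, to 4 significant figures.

P₂ ≈ 320300 Pa

By continuity, v₂ = v₁·A₁/A₂ = 3.237·(58.70/2.694) = 70.53 m/s.
The pipe is horizontal, so Bernoulli reduces to P₁ + ½ρv₁² = P₂ + ½ρv₂².
P₂ = P₁ − ½ρ(v₂² − v₁²) = 323300 − ½·1.224·(70.53² − 3.237²) = 323300 − 3038 = 320300 Pa.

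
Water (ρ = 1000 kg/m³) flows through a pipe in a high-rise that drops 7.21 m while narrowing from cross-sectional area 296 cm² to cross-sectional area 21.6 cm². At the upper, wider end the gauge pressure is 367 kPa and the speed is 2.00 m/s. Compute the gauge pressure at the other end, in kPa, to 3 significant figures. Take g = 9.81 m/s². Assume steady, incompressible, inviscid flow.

64.1 kPa

The volume flow rate is constant, so v₂ = (A₁/A₂)v₁ = (296/21.6)·2.00 = 27.4 m/s.
Energy conservation along the streamline gives P₂ = P₁ − ½ρ(v₂² − v₁²) − ρg(h₂ − h₁).
P₂ = 367000 + ½·1000·(2.00² − 27.4²) − 1000·9.81·(−7.21) = 367000 + (-374000) − (-70700) = 64100 Pa.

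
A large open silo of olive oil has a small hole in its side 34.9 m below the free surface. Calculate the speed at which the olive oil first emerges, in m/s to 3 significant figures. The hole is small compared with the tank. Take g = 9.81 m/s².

The surface is effectively still and both ends are open, so ½v² = gh and v = √(2·9.81·34.9) = 26.2 m/s.

26.2 m/s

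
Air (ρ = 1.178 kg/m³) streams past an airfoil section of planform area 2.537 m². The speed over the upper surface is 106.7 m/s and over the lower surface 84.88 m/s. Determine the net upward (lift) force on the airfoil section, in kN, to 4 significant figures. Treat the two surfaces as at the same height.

With equal heights on the two surfaces, Bernoulli gives P_lower − P_upper = ½ρ(v_upper² − v_lower²).
ΔP = ½·1.178·(106.7² − 84.88²) = 2462 Pa.
Lift = ΔP · A = 2462 × 2.537 = 6247 N.

6.247 kN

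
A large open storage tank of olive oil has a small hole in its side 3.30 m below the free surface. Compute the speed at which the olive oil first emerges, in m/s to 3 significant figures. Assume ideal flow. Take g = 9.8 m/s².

v ≈ 8.04 m/s

With the surface at rest and both surface and jet at atmospheric pressure, Bernoulli gives ρg h = ½ρv², so v = √(2gh) = √(2·9.8·3.30) = 8.04 m/s.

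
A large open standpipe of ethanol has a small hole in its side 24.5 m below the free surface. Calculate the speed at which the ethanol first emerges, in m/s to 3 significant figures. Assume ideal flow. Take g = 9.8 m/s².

The surface is effectively still and both ends are open, so ½v² = gh and v = √(2·9.8·24.5) = 21.9 m/s.

21.9 m/s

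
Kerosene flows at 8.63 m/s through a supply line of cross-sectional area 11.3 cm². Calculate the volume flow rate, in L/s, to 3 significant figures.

9.75 L/s

Q = A·v = 0.00113 m² × 8.63 m/s = 0.00975 m³/s.
Converting: 0.00975 m³/s × 1000 = 9.75 L/s.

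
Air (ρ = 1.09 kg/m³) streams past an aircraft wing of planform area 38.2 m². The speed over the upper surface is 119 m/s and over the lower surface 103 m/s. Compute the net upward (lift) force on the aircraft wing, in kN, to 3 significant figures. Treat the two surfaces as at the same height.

From P + ½ρv² = const at equal height, P_low − P_up = ½ρ(v_up² − v_low²).
ΔP = ½·1.09·(119² − 103²) = 1940 Pa.
Lift = ΔP · A = 1940 × 38.2 = 73900 N.

F ≈ 73.9 kN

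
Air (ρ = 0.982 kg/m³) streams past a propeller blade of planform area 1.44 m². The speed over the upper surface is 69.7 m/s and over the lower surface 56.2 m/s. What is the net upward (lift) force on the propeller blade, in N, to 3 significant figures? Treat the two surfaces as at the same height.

F ≈ 1200 N

From P + ½ρv² = const at equal height, P_low − P_up = ½ρ(v_up² − v_low²).
ΔP = ½·0.982·(69.7² − 56.2²) = 835 Pa.
Lift = ΔP · A = 835 × 1.44 = 1200 N.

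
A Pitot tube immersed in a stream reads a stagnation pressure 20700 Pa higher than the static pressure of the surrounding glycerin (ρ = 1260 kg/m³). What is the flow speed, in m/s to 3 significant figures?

v = 5.73 m/s

At the stagnation point the flow is brought to rest, so Bernoulli gives P_stag − P_static = ½ρv².
v = √(2ΔP/ρ) = √(2·20700/1260) = 5.73 m/s.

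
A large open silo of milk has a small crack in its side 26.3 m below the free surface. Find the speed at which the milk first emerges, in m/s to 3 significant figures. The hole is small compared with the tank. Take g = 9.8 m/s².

v ≈ 22.7 m/s

The surface is effectively still and both ends are open, so ½v² = gh and v = √(2·9.8·26.3) = 22.7 m/s.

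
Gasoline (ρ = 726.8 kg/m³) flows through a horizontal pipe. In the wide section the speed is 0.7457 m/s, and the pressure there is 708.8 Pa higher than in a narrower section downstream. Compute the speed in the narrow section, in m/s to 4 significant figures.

v₂ ≈ 1.583 m/s

Horizontal Bernoulli: P₁ + ½ρv₁² = P₂ + ½ρv₂², so v₂² = v₁² + 2(P₁ − P₂)/ρ.
v₂ = √(0.7457² + 2·708.8/726.8) = √(0.5561 + 1.950) = 1.583 m/s.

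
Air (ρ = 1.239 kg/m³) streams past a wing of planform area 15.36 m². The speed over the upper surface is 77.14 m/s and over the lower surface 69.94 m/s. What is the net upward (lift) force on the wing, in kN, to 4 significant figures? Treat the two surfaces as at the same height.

The faster flow above has the lower pressure; Bernoulli (same height) gives ΔP = ½ρ(v_up² − v_low²).
ΔP = ½·1.239·(77.14² − 69.94²) = 656.0 Pa.
Lift = ΔP · A = 656.0 × 15.36 = 10080 N.

F ≈ 10.08 kN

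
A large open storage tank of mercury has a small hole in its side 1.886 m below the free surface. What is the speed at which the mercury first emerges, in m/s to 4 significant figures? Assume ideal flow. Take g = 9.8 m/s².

Bernoulli from surface to hole (P equal, v_surface ≈ 0): v = √(2gh) = √(2×9.8×1.886) = 6.080 m/s.

v ≈ 6.080 m/s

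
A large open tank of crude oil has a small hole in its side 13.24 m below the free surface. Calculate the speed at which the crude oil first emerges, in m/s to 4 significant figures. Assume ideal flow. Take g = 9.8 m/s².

Bernoulli from surface to hole (P equal, v_surface ≈ 0): v = √(2gh) = √(2×9.8×13.24) = 16.11 m/s.

v ≈ 16.11 m/s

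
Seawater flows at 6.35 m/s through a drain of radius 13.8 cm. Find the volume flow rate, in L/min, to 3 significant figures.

22800 L/min

Q = A·v = 0.0598 m² × 6.35 m/s = 0.380 m³/s.
Converting: 0.380 m³/s × 60000 = 22800 L/min.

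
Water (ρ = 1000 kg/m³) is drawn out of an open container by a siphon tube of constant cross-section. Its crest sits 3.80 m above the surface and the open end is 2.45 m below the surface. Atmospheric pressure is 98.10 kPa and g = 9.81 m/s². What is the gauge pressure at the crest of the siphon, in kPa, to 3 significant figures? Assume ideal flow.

P_gauge = -61.3 kPa

The outlet speed comes from Torricelli: v = √(2g·2.45) = 6.93 m/s.
Continuity keeps v the same throughout the tube; from surface to crest, P_atm + 0 = P_top + ½ρv² + ρg·h_top.
P_top = 98100 − ½·1000·6.93² − 1000·9.81·3.80 = 36800 Pa. So P_gauge = P_top − P_atm = -61300 Pa.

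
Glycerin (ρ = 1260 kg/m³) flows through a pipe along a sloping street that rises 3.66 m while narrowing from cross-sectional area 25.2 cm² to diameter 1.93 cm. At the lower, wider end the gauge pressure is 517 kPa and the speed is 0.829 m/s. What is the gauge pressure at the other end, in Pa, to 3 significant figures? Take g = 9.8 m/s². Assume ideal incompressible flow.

Continuity gives A₁v₁ = A₂v₂, so v₂ = (25.2 cm²)/(2.93 cm²) × 0.829 m/s = 7.14 m/s.
Bernoulli: P₁ + ½ρv₁² + ρg h₁ = P₂ + ½ρv₂² + ρg h₂, so P₂ = P₁ + ½ρ(v₁² − v₂²) − ρg(h₂ − h₁).
P₂ = 517000 + ½·1260·(0.829² − 7.14²) − 1260·9.8·(+3.66) = 517000 + (-31700) − (45200) = 440000 Pa.

P₂ ≈ 440000 Pa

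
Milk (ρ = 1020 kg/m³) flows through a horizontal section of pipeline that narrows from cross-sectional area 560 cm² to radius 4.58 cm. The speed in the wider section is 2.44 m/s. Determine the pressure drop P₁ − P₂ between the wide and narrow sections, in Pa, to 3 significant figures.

ΔP ≈ 216000 Pa

By continuity, v₂ = v₁·A₁/A₂ = 2.44·(560/65.9) = 20.7 m/s.
With no height change, Bernoulli's equation is P₁ + ½ρv₁² = P₂ + ½ρv₂².
P₁ − P₂ = ½·1020·(20.7² − 2.44²) = ½·1020·424 = 216000 Pa.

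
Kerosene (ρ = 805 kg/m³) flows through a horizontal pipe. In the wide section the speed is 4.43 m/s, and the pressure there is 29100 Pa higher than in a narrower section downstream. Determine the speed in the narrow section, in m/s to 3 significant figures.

v₂ ≈ 9.59 m/s

Horizontal Bernoulli: P₁ + ½ρv₁² = P₂ + ½ρv₂², so v₂² = v₁² + 2(P₁ − P₂)/ρ.
v₂ = √(4.43² + 2·29100/805) = √(19.6 + 72.3) = 9.59 m/s.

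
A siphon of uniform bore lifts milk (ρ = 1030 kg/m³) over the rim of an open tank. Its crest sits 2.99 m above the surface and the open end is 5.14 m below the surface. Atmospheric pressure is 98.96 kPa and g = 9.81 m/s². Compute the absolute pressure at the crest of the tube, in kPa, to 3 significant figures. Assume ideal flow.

P_top ≈ 16.8 kPa

From the surface to the outlet (both open to atmosphere, surface at rest): v = √(2g·h_out) = √(2·9.81·5.14) = 10.0 m/s.
Continuity keeps v the same throughout the tube; from surface to crest, P_atm + 0 = P_top + ½ρv² + ρg·h_top.
P_top = 98960 − ½·1030·10.0² − 1030·9.81·2.99 = 16800 Pa.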